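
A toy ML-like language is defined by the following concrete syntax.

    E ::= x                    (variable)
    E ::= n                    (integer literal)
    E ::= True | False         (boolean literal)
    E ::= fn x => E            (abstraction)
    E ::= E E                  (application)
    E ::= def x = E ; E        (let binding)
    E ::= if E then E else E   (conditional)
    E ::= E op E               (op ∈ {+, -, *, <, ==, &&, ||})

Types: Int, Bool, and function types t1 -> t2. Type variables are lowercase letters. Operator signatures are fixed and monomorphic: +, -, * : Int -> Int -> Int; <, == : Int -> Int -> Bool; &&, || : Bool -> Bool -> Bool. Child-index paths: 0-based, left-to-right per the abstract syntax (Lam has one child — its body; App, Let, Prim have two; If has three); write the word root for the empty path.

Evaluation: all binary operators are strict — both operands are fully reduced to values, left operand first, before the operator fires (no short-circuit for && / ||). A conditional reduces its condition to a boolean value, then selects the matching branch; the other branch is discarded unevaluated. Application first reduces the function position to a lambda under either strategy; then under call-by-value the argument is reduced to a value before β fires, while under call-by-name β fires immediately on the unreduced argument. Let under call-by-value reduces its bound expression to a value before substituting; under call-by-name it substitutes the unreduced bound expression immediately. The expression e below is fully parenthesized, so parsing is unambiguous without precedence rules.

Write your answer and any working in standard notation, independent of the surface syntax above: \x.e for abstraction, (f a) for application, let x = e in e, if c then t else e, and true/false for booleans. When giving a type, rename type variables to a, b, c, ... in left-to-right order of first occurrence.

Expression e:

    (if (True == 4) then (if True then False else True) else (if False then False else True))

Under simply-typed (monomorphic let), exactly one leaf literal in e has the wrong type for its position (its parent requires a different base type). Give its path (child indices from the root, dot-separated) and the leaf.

Trace:
  unify Bool ~ Int
  FAIL: mismatch Bool ~ Int

Answer: 0.0 : true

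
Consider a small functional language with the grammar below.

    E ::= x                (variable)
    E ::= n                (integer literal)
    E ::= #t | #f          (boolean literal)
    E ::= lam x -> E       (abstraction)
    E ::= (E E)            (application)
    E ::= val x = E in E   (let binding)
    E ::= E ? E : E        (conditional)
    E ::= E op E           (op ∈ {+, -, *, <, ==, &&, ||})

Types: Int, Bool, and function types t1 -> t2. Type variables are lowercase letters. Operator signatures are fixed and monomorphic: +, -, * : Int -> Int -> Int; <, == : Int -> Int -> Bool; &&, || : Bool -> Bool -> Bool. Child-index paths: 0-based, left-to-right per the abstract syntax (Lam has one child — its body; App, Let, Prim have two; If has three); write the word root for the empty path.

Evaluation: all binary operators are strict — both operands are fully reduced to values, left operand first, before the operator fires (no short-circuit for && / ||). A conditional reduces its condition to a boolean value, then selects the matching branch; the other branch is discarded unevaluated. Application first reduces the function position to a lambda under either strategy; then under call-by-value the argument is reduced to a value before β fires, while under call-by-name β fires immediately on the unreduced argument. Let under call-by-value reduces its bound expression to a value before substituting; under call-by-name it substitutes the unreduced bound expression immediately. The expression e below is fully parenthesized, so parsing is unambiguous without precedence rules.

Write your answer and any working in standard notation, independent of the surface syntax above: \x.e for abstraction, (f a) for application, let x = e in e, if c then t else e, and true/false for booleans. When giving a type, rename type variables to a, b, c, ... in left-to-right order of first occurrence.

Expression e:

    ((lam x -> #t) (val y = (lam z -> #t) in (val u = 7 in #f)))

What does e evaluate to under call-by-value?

Trace:
step 0: ((\x.true) (let y = (\z.true) in (let u = 7 in false)))
step 1: [let@1] ((\x.true) (let u = 7 in false))
step 2: [let@1] ((\x.true) false)
step 3: [beta@root] true

Answer: true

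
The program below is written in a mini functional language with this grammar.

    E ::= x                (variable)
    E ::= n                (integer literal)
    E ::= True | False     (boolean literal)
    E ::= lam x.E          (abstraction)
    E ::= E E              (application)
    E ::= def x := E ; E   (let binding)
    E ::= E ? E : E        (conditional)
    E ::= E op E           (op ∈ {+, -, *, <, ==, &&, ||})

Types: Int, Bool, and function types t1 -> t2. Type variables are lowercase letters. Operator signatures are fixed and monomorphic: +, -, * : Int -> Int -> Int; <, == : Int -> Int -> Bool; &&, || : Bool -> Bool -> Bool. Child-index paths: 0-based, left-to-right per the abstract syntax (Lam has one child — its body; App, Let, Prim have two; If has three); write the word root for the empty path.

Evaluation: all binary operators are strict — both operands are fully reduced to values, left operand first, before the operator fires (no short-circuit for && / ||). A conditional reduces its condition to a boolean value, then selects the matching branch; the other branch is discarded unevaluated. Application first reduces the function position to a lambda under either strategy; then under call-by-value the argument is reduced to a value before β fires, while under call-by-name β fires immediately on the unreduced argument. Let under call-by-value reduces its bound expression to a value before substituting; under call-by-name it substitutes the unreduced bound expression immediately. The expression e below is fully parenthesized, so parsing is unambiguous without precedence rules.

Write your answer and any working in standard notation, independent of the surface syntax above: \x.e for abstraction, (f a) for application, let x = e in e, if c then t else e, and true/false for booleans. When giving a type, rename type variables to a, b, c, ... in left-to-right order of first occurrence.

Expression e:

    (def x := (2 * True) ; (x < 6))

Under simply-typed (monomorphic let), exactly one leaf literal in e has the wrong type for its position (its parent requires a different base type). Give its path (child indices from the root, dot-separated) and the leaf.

Derivation:
  unify Int ~ Int
  unify Bool ~ Int
  FAIL: mismatch Bool ~ Int

Answer: 0.1 : true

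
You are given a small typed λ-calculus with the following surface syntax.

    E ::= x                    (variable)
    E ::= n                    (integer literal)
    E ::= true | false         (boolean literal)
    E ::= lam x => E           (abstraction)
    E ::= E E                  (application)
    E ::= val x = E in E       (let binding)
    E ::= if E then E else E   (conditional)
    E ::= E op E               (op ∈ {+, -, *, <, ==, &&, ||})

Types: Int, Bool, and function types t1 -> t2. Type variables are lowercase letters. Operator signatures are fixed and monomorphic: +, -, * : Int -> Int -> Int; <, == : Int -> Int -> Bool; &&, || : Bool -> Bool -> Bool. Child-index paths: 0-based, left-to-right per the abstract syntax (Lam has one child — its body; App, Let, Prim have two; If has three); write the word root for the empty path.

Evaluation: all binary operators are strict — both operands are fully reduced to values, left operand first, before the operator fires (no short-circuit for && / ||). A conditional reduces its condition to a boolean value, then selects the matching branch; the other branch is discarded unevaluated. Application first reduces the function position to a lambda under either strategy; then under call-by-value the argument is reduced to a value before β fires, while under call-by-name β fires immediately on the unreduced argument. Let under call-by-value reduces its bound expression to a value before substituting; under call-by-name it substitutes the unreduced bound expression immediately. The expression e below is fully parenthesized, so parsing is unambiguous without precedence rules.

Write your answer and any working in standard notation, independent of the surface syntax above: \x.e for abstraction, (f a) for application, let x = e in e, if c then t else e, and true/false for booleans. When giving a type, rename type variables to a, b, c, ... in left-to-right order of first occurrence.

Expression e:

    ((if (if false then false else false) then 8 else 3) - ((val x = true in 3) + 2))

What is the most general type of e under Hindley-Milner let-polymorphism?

Answer: Int

Working:
  unify Bool ~ Bool
  unify Bool ~ Bool
  unify Bool ~ Bool
  unify Int ~ Int
  unify Int ~ Int
let x : Bool
  unify Int ~ Int
  unify Int ~ Int
  unify Int ~ Int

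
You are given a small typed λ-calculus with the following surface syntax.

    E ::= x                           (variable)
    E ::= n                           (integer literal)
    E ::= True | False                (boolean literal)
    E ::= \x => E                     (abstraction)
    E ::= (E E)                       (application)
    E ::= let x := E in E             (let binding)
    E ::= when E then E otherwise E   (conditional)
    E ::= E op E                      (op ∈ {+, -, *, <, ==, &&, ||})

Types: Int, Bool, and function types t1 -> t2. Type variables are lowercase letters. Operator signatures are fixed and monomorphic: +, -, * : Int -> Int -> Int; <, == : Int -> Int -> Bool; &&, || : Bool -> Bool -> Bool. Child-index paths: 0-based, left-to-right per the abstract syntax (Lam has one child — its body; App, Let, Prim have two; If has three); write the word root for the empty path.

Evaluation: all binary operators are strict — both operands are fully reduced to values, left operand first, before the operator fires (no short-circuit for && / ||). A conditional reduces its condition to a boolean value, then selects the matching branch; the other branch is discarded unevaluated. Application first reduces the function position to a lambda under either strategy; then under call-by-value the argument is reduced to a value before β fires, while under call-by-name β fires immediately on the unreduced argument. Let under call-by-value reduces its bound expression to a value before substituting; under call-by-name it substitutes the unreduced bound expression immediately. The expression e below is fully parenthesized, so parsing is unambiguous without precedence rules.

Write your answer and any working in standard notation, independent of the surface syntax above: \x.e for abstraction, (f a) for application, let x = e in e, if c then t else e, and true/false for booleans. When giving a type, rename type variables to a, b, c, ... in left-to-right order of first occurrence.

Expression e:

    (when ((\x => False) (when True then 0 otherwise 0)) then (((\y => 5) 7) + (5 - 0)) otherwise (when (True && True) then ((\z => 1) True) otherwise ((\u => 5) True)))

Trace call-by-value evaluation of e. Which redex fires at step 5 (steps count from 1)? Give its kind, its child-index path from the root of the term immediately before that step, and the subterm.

Answer: if at root : (if true then ((\z.1) true) else ((\u.5) true))

Trace:
step 0: (if ((\x.false) (if true then 0 else 0)) then (((\y.5) 7) + (5 - 0)) else (if (true && true) then ((\z.1) true) else ((\u.5) true)))
step 1: [if@0.1] (if ((\x.false) 0) then (((\y.5) 7) + (5 - 0)) else (if (true && true) then ((\z.1) true) else ((\u.5) true)))
step 2: [beta@0] (if false then (((\y.5) 7) + (5 - 0)) else (if (true && true) then ((\z.1) true) else ((\u.5) true)))
step 3: [if@root] (if (true && true) then ((\z.1) true) else ((\u.5) true))
step 4: [delta@0] (if true then ((\z.1) true) else ((\u.5) true))
step 5: [if@root] ((\z.1) true)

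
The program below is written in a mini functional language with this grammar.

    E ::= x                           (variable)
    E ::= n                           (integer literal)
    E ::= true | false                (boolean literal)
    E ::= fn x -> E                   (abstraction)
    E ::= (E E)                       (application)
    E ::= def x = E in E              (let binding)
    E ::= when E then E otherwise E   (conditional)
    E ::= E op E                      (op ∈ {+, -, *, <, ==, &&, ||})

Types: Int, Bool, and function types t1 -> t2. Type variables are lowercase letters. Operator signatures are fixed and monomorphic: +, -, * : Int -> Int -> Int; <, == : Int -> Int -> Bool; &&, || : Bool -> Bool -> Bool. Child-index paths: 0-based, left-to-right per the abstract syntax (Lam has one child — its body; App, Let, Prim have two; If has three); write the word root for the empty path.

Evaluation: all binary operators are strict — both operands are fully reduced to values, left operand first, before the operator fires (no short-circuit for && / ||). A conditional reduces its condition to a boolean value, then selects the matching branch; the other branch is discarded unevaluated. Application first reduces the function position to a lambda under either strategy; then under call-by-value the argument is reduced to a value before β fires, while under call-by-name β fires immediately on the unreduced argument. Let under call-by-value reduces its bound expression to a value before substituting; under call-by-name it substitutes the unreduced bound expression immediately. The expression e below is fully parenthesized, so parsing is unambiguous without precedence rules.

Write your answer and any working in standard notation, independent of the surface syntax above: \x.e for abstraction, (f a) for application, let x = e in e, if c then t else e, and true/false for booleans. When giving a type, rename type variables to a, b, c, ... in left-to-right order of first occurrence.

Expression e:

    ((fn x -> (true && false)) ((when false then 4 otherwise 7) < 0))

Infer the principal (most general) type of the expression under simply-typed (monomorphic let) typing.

Answer: Bool

Derivation:
  unify Bool ~ Bool
  unify Bool ~ Bool
\x._ : a -> Bool
  unify Bool ~ Bool
  unify Int ~ Int
  unify Int ~ Int
  unify Int ~ Int
  unify a -> Bool ~ Bool -> b
  unify a ~ Bool
  unify Bool ~ b
_ _ : Bool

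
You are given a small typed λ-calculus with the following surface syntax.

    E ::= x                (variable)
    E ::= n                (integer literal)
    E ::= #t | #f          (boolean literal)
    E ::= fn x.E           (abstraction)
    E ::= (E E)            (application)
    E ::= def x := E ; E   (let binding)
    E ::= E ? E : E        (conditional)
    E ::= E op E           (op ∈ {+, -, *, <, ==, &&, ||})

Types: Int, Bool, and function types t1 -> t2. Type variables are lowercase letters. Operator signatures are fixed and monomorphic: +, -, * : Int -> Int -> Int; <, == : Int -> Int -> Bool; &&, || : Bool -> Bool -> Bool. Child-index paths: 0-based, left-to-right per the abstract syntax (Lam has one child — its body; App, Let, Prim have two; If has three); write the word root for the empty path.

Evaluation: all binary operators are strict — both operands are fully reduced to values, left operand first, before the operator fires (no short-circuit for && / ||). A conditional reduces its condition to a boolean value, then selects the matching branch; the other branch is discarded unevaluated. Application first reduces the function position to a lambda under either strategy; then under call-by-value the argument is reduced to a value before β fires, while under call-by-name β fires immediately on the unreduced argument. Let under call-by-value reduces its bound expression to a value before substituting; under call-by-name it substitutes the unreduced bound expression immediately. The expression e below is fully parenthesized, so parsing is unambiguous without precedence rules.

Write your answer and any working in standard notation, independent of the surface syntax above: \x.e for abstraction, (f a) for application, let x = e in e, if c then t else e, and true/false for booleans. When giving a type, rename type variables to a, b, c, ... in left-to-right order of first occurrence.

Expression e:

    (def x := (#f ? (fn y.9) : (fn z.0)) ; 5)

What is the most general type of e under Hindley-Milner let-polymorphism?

Trace:
  unify Bool ~ Bool
\y._ : a -> Int
\z._ : b -> Int
  unify a -> Int ~ b -> Int
  unify a ~ b
  unify Int ~ Int
let x : forall. b -> Int

Answer: Int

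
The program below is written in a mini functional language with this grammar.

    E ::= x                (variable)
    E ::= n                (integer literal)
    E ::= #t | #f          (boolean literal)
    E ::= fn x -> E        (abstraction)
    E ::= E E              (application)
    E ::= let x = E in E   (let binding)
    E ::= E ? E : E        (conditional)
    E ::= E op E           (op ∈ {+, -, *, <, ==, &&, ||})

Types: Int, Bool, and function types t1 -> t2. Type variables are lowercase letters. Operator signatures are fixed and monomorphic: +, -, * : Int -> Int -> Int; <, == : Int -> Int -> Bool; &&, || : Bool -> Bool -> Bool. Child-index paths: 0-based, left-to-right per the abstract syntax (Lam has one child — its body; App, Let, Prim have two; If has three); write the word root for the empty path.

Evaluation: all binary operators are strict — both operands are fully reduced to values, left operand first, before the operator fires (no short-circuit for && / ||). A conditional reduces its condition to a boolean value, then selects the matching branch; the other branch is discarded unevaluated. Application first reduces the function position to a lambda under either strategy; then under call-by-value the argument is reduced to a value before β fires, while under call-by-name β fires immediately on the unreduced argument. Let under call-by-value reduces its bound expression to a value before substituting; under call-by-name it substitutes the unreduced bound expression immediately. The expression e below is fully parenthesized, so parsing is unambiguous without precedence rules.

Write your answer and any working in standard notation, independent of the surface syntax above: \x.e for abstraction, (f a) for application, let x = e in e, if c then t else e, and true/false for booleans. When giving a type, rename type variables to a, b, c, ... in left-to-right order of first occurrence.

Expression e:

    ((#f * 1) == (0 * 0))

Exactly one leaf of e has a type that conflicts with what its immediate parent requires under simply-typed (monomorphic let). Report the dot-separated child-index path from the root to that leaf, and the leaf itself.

Trace:
  unify Bool ~ Int
  FAIL: mismatch Bool ~ Int

Answer: 0.0 : false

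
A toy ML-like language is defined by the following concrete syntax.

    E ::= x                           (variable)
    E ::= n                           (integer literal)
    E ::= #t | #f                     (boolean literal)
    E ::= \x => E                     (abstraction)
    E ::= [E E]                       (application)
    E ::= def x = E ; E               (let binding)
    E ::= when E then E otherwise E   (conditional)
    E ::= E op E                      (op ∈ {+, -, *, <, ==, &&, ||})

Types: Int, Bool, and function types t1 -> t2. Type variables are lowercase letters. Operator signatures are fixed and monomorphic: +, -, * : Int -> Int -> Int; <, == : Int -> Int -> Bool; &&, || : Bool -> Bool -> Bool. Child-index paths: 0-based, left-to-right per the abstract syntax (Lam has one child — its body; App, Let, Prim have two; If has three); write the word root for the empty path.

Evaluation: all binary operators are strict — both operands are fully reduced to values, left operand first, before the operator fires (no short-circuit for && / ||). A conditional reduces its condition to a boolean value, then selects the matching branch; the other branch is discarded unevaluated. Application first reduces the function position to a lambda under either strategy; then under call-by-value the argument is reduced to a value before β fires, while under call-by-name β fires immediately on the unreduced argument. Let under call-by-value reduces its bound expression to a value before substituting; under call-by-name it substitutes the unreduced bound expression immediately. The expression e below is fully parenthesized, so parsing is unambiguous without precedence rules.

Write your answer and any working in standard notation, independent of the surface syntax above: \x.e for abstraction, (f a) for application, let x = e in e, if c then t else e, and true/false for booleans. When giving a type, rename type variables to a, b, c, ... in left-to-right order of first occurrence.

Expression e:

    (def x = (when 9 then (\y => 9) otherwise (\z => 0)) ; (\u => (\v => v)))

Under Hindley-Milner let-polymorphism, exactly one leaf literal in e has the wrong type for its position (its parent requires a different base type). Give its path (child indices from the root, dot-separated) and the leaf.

Answer: 0.0 : 9

Derivation:
  unify Int ~ Bool
  FAIL: mismatch Int ~ Bool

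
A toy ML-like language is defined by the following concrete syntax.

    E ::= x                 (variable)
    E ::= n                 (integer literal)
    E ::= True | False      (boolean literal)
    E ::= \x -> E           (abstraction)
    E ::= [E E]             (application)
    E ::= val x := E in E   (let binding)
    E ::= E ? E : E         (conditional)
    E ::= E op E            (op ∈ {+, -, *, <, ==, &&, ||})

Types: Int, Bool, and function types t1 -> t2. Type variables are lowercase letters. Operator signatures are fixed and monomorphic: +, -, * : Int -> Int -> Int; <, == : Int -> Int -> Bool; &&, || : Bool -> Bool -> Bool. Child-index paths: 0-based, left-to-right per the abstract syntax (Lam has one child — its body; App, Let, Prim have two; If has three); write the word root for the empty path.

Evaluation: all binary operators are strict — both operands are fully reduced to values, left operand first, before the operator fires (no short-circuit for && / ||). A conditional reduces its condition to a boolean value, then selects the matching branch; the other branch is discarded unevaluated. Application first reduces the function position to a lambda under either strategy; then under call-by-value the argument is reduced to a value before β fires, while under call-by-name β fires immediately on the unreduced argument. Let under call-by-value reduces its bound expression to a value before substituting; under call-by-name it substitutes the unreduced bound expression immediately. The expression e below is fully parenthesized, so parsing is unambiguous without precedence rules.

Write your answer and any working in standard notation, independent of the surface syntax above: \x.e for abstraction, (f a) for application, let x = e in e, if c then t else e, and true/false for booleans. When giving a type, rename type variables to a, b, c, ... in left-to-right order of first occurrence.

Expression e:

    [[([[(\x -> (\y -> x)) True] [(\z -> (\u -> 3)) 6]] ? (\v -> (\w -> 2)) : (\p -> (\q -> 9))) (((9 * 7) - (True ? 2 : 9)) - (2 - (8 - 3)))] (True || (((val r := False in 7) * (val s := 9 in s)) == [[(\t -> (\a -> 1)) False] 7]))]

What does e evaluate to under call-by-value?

Answer: 2

Derivation:
step 0: (((if (((\x.(\y.x)) true) ((\z.(\u.3)) 6)) then (\v.(\w.2)) else (\p.(\q.9))) (((9 * 7) - (if true then 2 else 9)) - (2 - (8 - 3)))) (true || (((let r = false in 7) * (let s = 9 in s)) == (((\t.(\a.1)) false) 7))))
step 1: [beta@0.0.0.0] (((if ((\y.true) ((\z.(\u.3)) 6)) then (\v.(\w.2)) else (\p.(\q.9))) (((9 * 7) - (if true then 2 else 9)) - (2 - (8 - 3)))) (true || (((let r = false in 7) * (let s = 9 in s)) == (((\t.(\a.1)) false) 7))))
step 2: [beta@0.0.0.1] (((if ((\y.true) (\u.3)) then (\v.(\w.2)) else (\p.(\q.9))) (((9 * 7) - (if true then 2 else 9)) - (2 - (8 - 3)))) (true || (((let r = false in 7) * (let s = 9 in s)) == (((\t.(\a.1)) false) 7))))
step 3: [beta@0.0.0] (((if true then (\v.(\w.2)) else (\p.(\q.9))) (((9 * 7) - (if true then 2 else 9)) - (2 - (8 - 3)))) (true || (((let r = false in 7) * (let s = 9 in s)) == (((\t.(\a.1)) false) 7))))
step 4: [if@0.0] (((\v.(\w.2)) (((9 * 7) - (if true then 2 else 9)) - (2 - (8 - 3)))) (true || (((let r = false in 7) * (let s = 9 in s)) == (((\t.(\a.1)) false) 7))))
step 5: [delta@0.1.0.0] (((\v.(\w.2)) ((63 - (if true then 2 else 9)) - (2 - (8 - 3)))) (true || (((let r = false in 7) * (let s = 9 in s)) == (((\t.(\a.1)) false) 7))))
step 6: [if@0.1.0.1] (((\v.(\w.2)) ((63 - 2) - (2 - (8 - 3)))) (true || (((let r = false in 7) * (let s = 9 in s)) == (((\t.(\a.1)) false) 7))))
step 7: [delta@0.1.0] (((\v.(\w.2)) (61 - (2 - (8 - 3)))) (true || (((let r = false in 7) * (let s = 9 in s)) == (((\t.(\a.1)) false) 7))))
step 8: [delta@0.1.1.1] (((\v.(\w.2)) (61 - (2 - 5))) (true || (((let r = false in 7) * (let s = 9 in s)) == (((\t.(\a.1)) false) 7))))
step 9: [delta@0.1.1] (((\v.(\w.2)) (61 - -3)) (true || (((let r = false in 7) * (let s = 9 in s)) == (((\t.(\a.1)) false) 7))))
step 10: [delta@0.1] (((\v.(\w.2)) 64) (true || (((let r = false in 7) * (let s = 9 in s)) == (((\t.(\a.1)) false) 7))))
step 11: [beta@0] ((\w.2) (true || (((let r = false in 7) * (let s = 9 in s)) == (((\t.(\a.1)) false) 7))))
step 12: [let@1.1.0.0] ((\w.2) (true || ((7 * (let s = 9 in s)) == (((\t.(\a.1)) false) 7))))
step 13: [let@1.1.0.1] ((\w.2) (true || ((7 * 9) == (((\t.(\a.1)) false) 7))))
step 14: [delta@1.1.0] ((\w.2) (true || (63 == (((\t.(\a.1)) false) 7))))
step 15: [beta@1.1.1.0] ((\w.2) (true || (63 == ((\a.1) 7))))
step 16: [beta@1.1.1] ((\w.2) (true || (63 == 1)))
step 17: [delta@1.1] ((\w.2) (true || false))
step 18: [delta@1] ((\w.2) true)
step 19: [beta@root] 2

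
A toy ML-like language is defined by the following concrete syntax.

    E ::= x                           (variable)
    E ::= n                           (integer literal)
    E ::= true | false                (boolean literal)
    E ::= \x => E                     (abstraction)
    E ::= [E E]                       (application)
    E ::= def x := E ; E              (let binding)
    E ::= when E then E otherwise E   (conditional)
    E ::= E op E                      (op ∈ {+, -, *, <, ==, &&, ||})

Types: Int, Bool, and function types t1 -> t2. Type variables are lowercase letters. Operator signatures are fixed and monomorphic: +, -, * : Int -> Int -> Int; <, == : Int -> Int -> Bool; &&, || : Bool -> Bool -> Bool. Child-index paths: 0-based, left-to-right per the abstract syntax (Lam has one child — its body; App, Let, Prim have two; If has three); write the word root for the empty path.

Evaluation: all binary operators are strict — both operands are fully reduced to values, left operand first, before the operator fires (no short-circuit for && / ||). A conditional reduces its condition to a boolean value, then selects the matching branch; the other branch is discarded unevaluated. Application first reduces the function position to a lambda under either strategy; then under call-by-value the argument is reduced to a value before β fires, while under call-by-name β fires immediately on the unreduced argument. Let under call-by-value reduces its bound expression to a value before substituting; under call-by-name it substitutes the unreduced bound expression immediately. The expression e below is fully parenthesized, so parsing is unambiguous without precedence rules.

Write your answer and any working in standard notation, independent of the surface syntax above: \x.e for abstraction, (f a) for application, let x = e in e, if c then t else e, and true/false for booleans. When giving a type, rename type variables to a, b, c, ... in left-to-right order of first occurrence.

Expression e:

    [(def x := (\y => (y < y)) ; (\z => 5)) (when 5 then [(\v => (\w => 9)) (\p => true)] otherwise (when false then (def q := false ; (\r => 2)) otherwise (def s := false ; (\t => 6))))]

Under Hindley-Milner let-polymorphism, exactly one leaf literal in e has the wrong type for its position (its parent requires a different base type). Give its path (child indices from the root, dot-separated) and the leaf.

Answer: 1.0 : 5

Derivation:
y : a
  unify a ~ Int
y : Int
  unify Int ~ Int
\y._ : Int -> Bool
let x : Int -> Bool
\z._ : b -> Int
  unify Int ~ Bool
  FAIL: mismatch Int ~ Bool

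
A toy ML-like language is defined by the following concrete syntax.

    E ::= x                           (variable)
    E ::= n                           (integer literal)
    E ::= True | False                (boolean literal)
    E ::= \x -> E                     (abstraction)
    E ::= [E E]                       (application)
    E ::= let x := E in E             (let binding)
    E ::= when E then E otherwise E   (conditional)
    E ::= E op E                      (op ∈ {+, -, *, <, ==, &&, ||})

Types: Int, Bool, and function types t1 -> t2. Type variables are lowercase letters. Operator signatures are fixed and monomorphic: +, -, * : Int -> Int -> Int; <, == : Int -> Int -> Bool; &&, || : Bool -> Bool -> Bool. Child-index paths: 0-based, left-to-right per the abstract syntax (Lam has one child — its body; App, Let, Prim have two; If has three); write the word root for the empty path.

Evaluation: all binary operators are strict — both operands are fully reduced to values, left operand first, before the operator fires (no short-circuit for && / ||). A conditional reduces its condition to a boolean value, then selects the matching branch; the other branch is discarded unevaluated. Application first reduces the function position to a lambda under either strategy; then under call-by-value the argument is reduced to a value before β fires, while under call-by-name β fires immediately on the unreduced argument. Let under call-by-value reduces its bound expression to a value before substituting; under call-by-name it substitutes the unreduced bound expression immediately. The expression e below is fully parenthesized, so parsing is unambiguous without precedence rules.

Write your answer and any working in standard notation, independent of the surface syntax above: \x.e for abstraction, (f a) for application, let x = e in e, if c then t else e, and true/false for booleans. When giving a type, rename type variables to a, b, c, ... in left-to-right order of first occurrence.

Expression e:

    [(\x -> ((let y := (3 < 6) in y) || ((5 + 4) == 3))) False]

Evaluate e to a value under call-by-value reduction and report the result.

Answer: true

Derivation:
step 0: ((\x.((let y = (3 < 6) in y) || ((5 + 4) == 3))) false)
step 1: [beta@root] ((let y = (3 < 6) in y) || ((5 + 4) == 3))
step 2: [delta@0.0] ((let y = true in y) || ((5 + 4) == 3))
step 3: [let@0] (true || ((5 + 4) == 3))
step 4: [delta@1.0] (true || (9 == 3))
step 5: [delta@1] (true || false)
step 6: [delta@root] true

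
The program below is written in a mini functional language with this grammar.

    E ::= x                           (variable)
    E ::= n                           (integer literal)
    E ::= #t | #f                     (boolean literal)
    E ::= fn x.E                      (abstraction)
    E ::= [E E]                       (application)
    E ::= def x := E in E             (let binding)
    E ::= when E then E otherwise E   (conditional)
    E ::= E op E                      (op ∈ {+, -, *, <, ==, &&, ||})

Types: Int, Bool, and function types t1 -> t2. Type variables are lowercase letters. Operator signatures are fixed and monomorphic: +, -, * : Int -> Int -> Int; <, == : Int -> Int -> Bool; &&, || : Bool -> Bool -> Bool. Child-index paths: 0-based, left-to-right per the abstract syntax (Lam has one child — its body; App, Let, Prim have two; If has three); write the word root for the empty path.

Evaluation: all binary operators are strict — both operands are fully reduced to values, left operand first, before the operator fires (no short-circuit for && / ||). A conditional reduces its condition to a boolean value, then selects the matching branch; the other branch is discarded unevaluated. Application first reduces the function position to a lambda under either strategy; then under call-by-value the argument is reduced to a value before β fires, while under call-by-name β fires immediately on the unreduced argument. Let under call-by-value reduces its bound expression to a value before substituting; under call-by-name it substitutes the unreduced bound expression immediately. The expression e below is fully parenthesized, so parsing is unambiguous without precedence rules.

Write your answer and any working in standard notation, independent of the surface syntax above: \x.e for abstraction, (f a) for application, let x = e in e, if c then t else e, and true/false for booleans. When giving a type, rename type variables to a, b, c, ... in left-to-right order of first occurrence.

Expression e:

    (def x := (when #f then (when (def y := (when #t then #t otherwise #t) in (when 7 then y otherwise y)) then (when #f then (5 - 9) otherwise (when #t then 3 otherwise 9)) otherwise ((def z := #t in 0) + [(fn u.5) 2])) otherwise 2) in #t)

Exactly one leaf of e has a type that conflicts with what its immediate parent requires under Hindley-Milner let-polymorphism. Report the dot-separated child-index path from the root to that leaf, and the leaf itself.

Answer: 0.1.0.1.0 : 7

Derivation:
  unify Bool ~ Bool
  unify Bool ~ Bool
  unify Bool ~ Bool
let y : Bool
  unify Int ~ Bool
  FAIL: mismatch Int ~ Bool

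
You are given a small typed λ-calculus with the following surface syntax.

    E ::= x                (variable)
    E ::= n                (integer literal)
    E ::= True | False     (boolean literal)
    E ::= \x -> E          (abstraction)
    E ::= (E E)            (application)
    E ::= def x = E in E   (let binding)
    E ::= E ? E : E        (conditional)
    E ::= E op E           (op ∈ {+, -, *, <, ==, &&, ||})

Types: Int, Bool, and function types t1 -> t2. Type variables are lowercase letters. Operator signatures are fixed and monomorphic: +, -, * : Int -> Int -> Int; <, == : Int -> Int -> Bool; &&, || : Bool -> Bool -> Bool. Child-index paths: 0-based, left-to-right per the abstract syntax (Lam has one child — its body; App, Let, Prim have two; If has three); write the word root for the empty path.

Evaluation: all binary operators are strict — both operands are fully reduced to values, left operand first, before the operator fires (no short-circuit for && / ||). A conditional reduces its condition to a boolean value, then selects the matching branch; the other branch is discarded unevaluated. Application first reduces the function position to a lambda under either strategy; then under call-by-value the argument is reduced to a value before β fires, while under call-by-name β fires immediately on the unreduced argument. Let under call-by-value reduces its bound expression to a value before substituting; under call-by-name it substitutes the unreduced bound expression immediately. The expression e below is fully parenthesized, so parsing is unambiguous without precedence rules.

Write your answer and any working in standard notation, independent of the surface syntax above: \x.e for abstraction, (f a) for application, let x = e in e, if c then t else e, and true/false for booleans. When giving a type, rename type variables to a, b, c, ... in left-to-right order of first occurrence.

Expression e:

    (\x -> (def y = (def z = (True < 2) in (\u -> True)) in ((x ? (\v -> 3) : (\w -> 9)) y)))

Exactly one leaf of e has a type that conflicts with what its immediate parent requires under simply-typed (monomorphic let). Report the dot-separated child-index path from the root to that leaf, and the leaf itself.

Answer: 0.0.0.0 : true

Trace:
  unify Bool ~ Int
  FAIL: mismatch Bool ~ Int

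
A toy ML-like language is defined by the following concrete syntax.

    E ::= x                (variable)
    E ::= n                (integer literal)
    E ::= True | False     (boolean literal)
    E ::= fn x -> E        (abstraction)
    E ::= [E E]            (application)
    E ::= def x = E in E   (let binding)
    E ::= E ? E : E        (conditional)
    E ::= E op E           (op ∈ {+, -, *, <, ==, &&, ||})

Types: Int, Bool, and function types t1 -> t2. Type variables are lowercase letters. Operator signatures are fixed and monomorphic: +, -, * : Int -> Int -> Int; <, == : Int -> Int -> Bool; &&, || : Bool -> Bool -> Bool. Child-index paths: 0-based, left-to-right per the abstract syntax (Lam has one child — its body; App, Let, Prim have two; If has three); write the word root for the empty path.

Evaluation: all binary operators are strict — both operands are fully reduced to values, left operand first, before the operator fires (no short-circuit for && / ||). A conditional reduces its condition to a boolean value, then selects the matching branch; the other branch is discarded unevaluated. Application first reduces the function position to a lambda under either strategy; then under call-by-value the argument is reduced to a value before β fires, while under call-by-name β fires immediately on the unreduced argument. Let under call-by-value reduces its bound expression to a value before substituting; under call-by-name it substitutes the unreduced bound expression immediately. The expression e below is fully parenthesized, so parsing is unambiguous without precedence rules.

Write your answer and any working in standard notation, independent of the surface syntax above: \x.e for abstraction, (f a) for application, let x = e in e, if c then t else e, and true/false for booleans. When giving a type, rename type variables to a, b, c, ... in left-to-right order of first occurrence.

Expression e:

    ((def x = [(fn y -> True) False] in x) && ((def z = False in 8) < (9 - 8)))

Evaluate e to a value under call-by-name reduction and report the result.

Derivation:
step 0: ((let x = ((\y.true) false) in x) && ((let z = false in 8) < (9 - 8)))
step 1: [let@0] (((\y.true) false) && ((let z = false in 8) < (9 - 8)))
step 2: [beta@0] (true && ((let z = false in 8) < (9 - 8)))
step 3: [let@1.0] (true && (8 < (9 - 8)))
step 4: [delta@1.1] (true && (8 < 1))
step 5: [delta@1] (true && false)
step 6: [delta@root] false

Answer: false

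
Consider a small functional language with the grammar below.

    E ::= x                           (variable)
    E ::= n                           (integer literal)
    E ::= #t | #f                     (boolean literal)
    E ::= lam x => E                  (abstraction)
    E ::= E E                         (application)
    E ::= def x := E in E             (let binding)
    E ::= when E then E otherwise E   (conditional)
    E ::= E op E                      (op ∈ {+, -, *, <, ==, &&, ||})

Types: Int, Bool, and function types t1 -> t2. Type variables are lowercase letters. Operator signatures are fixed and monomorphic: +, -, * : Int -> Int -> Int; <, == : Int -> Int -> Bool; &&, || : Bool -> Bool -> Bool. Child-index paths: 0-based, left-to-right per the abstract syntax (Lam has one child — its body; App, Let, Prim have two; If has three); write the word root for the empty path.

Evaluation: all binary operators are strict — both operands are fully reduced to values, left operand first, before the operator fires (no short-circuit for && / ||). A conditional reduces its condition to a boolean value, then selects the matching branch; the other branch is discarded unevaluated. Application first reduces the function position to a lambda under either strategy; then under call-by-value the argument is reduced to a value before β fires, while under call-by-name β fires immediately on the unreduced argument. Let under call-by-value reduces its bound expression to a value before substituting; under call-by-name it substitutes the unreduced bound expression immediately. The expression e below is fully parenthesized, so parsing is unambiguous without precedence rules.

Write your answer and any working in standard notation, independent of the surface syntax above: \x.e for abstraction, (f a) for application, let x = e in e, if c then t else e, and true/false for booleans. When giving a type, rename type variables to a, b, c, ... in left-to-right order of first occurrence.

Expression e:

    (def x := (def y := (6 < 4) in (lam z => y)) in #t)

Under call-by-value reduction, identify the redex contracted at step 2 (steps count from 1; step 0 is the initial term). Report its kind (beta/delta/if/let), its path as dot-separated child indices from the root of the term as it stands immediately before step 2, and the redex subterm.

Answer: let at 0 : (let y = false in (\z.y))

Working:
step 0: (let x = (let y = (6 < 4) in (\z.y)) in true)
step 1: [delta@0.0] (let x = (let y = false in (\z.y)) in true)
step 2: [let@0] (let x = (\z.false) in true)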